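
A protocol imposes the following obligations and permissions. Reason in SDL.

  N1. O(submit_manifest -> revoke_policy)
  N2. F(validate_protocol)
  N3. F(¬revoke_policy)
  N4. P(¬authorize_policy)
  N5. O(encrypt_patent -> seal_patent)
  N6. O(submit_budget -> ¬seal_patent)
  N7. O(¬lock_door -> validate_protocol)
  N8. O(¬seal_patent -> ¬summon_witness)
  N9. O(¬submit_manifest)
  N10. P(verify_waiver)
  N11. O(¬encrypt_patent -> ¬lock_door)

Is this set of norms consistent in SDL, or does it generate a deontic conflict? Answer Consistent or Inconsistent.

Premise 1 is O(submit_manifest -> revoke_policy); even if O(revoke_policy) held, inferring O(submit_manifest) would be affirming the consequent — invalid.
So O(submit_manifest) is not derivable, and the apparent clash with O(¬submit_manifest) does not arise.
A world satisfying every obligation exists (e.g. authorize_policy=false, encrypt_patent=true, lock_door=true, revoke_policy=true, seal_patent=true, submit_budget=false, submit_manifest=false, summon_witness=false, validate_protocol=false, verify_waiver=false); no atom is both obligatory and forbidden, so the set is consistent.

Consistent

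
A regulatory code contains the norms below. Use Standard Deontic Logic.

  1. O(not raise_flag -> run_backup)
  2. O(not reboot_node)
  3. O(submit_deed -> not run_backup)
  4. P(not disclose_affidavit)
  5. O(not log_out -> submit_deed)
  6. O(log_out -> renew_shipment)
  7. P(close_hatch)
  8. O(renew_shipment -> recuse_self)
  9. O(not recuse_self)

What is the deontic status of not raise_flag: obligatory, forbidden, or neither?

Forbidden

Premise 9 gives O(not recuse_self).
The contrapositive of premise 8 (O(renew_shipment -> recuse_self)) is O(not recuse_self -> not renew_shipment), and O(not recuse_self) is already established, so O(not renew_shipment).
Premise 6, O(log_out -> renew_shipment), contraposes to O(not renew_shipment -> not log_out); with O(not renew_shipment) we get O(not log_out).
Premise 5 is O(not log_out -> submit_deed); since O(not log_out), deontic closure gives O(submit_deed).
From O(submit_deed) and premise 3, O(submit_deed -> not run_backup), we obtain O(not run_backup).
Premise 1 is O(not raise_flag -> run_backup); contrapositively O(not run_backup -> raise_flag). Since O(not run_backup) holds, K gives O(raise_flag).
Premises 2, 4, 7 do not contribute to this derivation.
Thus O(raise_flag), which is F(not raise_flag): not raise_flag is forbidden.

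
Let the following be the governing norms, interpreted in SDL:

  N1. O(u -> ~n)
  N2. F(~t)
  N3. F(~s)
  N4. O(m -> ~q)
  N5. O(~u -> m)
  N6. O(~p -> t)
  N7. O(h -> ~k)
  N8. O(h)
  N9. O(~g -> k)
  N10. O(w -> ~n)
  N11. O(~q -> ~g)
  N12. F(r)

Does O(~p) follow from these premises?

Premise 6 is O(~p -> t); even if O(t) held, inferring O(~p) would be affirming the consequent — invalid.
No other premise forces O(~p). An ideal world satisfying every premise can still have ~p false, so O(~p) is not derivable.

No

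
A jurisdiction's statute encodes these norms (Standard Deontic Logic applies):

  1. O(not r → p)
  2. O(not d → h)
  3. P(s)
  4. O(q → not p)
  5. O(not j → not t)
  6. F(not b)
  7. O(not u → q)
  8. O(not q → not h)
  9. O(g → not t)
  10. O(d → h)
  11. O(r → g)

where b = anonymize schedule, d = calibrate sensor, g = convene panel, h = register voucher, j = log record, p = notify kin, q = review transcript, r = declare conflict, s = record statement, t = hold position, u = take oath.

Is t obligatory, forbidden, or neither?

Forbidden

Premises 2 and 10 cover both cases: O(not d → h) and O(d → h). Since not d ∨ d is a tautology, O(h) follows.
Premise 8 is O(not q → not h); contrapositively O(h → q). Since O(h) holds, K gives O(q).
Applying K to premise 4 (O(q → not p)) and O(q) yields O(not p).
The contrapositive of premise 1 (O(not r → p)) is O(not p → r), and O(not p) is already established, so O(r).
Applying K to premise 11 (O(r → g)) and O(r) yields O(g).
Premise 9 is O(g → not t); since O(g), deontic closure gives O(not t).
Premises 3, 5, 6, 7 do not contribute to this derivation.
Thus O(not t), which is F(t): t is forbidden.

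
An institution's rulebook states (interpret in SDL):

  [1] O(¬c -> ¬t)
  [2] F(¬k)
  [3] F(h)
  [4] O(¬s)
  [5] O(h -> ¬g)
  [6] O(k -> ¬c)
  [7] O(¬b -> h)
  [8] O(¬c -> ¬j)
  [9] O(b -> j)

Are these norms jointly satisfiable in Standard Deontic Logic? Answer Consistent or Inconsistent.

Premise 3 is F(h), i.e. O(¬h).
Premise 7, O(¬b -> h), contraposes to O(¬h -> b); with O(¬h) we get O(b).
Premise 9 is O(b -> j); since O(b), deontic closure gives O(j).
The contrapositive of premise 8 (O(¬c -> ¬j)) is O(j -> c), and O(j) is already established, so O(c).
The contrapositive of premise 6 (O(k -> ¬c)) is O(c -> ¬k), and O(c) is already established, so O(¬k).
However, F(¬k) at premise 2 amounts to O(k).
We now have both O(¬k) and O(k) — k is simultaneously obligatory and forbidden, violating the D-axiom.

Inconsistent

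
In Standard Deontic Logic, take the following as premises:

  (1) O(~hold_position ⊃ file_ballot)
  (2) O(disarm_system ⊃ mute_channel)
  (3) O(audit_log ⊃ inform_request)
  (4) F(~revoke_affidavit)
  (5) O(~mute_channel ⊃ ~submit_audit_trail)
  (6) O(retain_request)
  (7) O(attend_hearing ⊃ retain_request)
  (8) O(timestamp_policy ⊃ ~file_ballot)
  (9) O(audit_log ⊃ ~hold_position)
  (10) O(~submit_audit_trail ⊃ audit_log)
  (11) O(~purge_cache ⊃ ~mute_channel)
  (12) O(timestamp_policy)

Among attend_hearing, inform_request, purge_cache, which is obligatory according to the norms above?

From premise 12 we have O(timestamp_policy).
Premise 8 is O(timestamp_policy ⊃ ~file_ballot); since O(timestamp_policy), deontic closure gives O(~file_ballot).
Premise 1, O(~hold_position ⊃ file_ballot), contraposes to O(~file_ballot ⊃ hold_position); with O(~file_ballot) we get O(hold_position).
Premise 9 is O(audit_log ⊃ ~hold_position); contrapositively O(hold_position ⊃ ~audit_log). Since O(hold_position) holds, K gives O(~audit_log).
Premise 10 is O(~submit_audit_trail ⊃ audit_log); contrapositively O(~audit_log ⊃ submit_audit_trail). Since O(~audit_log) holds, K gives O(submit_audit_trail).
Premise 5 is O(~mute_channel ⊃ ~submit_audit_trail); contrapositively O(submit_audit_trail ⊃ mute_channel). Since O(submit_audit_trail) holds, K gives O(mute_channel).
Premise 11, O(~purge_cache ⊃ ~mute_channel), contraposes to O(mute_channel ⊃ purge_cache); with O(mute_channel) we get O(purge_cache).
So O(purge_cache) holds — purge_cache is obligatory. None of the other listed options is made obligatory by any chain of premises.

purge_cache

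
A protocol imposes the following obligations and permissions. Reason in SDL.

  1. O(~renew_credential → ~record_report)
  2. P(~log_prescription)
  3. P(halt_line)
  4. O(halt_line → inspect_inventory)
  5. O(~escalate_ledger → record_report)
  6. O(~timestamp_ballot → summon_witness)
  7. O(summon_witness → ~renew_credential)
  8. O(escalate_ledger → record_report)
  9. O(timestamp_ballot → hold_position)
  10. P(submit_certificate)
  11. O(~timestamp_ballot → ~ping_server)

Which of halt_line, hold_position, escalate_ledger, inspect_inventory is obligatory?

hold_position

By case analysis on ~escalate_ledger: premise 5 gives O(~escalate_ledger → record_report) and premise 8 gives O(escalate_ledger → record_report), so O(record_report) either way.
Premise 1, O(~renew_credential → ~record_report), contraposes to O(record_report → renew_credential); with O(record_report) we get O(renew_credential).
Premise 7, O(summon_witness → ~renew_credential), contraposes to O(renew_credential → ~summon_witness); with O(renew_credential) we get O(~summon_witness).
The contrapositive of premise 6 (O(~timestamp_ballot → summon_witness)) is O(~summon_witness → timestamp_ballot), and O(~summon_witness) is already established, so O(timestamp_ballot).
From O(timestamp_ballot) and premise 9, O(timestamp_ballot → hold_position), we obtain O(hold_position).
So O(hold_position) holds — hold_position is obligatory. None of the other listed options is made obligatory by any chain of premises.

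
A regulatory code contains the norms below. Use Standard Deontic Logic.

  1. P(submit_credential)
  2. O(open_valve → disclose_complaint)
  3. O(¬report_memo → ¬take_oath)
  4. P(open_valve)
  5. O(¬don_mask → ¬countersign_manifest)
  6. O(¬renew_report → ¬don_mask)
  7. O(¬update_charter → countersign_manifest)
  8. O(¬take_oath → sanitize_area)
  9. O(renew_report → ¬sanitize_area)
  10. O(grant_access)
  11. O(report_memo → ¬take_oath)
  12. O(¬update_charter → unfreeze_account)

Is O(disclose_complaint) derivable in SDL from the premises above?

No

Premise 2 is O(open_valve → disclose_complaint), but O(open_valve) is not derivable from the premises (the permission P(open_valve) asserts only ¬O(¬open_valve), not O(open_valve)), so it does not yield O(disclose_complaint).
No other premise forces O(disclose_complaint). An ideal world satisfying every premise can still have disclose_complaint false, so O(disclose_complaint) is not derivable.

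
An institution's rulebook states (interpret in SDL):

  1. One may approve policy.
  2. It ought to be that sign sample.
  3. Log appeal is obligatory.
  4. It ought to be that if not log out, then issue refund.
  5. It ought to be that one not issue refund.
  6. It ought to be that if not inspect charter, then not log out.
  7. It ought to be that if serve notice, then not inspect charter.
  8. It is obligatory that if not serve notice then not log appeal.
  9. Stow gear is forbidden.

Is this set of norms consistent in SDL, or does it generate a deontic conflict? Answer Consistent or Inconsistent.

Inconsistent

Premise 5 gives O(¬issue_refund).
The contrapositive of premise 4 (O(¬log_out → issue_refund)) is O(¬issue_refund → log_out), and O(¬issue_refund) is already established, so O(log_out).
Premise 6 is O(¬inspect_charter → ¬log_out); contrapositively O(log_out → inspect_charter). Since O(log_out) holds, K gives O(inspect_charter).
The contrapositive of premise 7 (O(serve_notice → ¬inspect_charter)) is O(inspect_charter → ¬serve_notice), and O(inspect_charter) is already established, so O(¬serve_notice).
Applying K to premise 8 (O(¬serve_notice → ¬log_appeal)) and O(¬serve_notice) yields O(¬log_appeal).
However, premise 3 gives O(log_appeal).
We now have both O(¬log_appeal) and O(log_appeal) — log_appeal is simultaneously obligatory and forbidden, violating the D-axiom.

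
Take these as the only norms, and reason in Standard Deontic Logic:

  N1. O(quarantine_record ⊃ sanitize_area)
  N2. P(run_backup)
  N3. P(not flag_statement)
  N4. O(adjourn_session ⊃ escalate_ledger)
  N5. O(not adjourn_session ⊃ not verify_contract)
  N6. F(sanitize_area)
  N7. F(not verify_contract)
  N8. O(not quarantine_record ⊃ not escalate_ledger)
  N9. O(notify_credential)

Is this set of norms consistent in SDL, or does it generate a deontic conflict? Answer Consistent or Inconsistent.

F(not verify_contract) at premise 7 means O(verify_contract).
Premise 5 is O(not adjourn_session ⊃ not verify_contract); contrapositively O(verify_contract ⊃ adjourn_session). Since O(verify_contract) holds, K gives O(adjourn_session).
With premise 4, O(adjourn_session ⊃ escalate_ledger), the K-axiom yields O(escalate_ledger).
The contrapositive of premise 8 (O(not quarantine_record ⊃ not escalate_ledger)) is O(escalate_ledger ⊃ quarantine_record), and O(escalate_ledger) is already established, so O(quarantine_record).
Applying K to premise 1 (O(quarantine_record ⊃ sanitize_area)) and O(quarantine_record) yields O(sanitize_area).
However, F(sanitize_area) at premise 6 amounts to O(not sanitize_area).
We now have both O(sanitize_area) and O(not sanitize_area) — sanitize_area is simultaneously obligatory and forbidden, violating the D-axiom.

Inconsistent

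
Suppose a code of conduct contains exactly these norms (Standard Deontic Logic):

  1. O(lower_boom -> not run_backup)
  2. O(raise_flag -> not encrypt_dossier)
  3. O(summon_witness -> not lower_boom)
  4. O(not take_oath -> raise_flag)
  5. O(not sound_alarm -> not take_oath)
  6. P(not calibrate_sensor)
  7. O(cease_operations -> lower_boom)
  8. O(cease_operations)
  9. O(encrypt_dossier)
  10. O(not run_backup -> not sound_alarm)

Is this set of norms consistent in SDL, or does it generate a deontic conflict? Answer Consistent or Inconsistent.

From premise 9 we have O(encrypt_dossier).
Premise 2 is O(raise_flag -> not encrypt_dossier); contrapositively O(encrypt_dossier -> not raise_flag). Since O(encrypt_dossier) holds, K gives O(not raise_flag).
Premise 4, O(not take_oath -> raise_flag), contraposes to O(not raise_flag -> take_oath); with O(not raise_flag) we get O(take_oath).
Premise 5, O(not sound_alarm -> not take_oath), contraposes to O(take_oath -> sound_alarm); with O(take_oath) we get O(sound_alarm).
Premise 10, O(not run_backup -> not sound_alarm), contraposes to O(sound_alarm -> run_backup); with O(sound_alarm) we get O(run_backup).
Premise 1 is O(lower_boom -> not run_backup); contrapositively O(run_backup -> not lower_boom). Since O(run_backup) holds, K gives O(not lower_boom).
The contrapositive of premise 7 (O(cease_operations -> lower_boom)) is O(not lower_boom -> not cease_operations), and O(not lower_boom) is already established, so O(not cease_operations).
However, premise 8 gives O(cease_operations).
We now have both O(not cease_operations) and O(cease_operations) — cease_operations is simultaneously obligatory and forbidden, violating the D-axiom.

Inconsistent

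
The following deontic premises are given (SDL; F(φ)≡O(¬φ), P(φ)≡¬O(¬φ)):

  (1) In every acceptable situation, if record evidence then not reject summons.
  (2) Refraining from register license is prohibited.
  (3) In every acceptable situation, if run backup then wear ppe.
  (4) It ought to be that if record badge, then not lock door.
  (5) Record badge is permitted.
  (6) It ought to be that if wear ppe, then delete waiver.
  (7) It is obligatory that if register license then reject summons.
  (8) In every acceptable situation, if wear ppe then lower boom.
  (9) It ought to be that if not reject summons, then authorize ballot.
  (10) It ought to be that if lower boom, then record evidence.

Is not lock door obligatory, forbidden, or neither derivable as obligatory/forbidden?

Neither

Premise 4 is O(record_badge → ¬lock_door), but O(record_badge) is not derivable from the premises (the permission P(record_badge) asserts only ¬O(¬record_badge), not O(record_badge)), so it does not yield O(¬lock_door).
No premise or chain of K-axiom applications forces O(¬lock_door), and none forces O(lock_door). So ¬lock_door is neither obligatory nor forbidden under these norms.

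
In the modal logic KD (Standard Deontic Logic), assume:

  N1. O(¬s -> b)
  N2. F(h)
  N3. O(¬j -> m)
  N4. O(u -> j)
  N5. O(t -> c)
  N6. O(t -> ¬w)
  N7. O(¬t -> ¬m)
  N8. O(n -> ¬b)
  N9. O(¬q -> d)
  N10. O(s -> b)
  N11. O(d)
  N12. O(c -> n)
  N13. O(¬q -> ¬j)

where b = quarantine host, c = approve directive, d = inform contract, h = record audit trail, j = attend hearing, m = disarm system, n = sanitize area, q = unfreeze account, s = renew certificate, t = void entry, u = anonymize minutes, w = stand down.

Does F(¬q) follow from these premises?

By case analysis on ¬s: premise 1 gives O(¬s -> b) and premise 10 gives O(s -> b), so O(b) either way.
Premise 8, O(n -> ¬b), contraposes to O(b -> ¬n); with O(b) we get O(¬n).
Premise 12, O(c -> n), contraposes to O(¬n -> ¬c); with O(¬n) we get O(¬c).
The contrapositive of premise 5 (O(t -> c)) is O(¬c -> ¬t), and O(¬c) is already established, so O(¬t).
Premise 7 is O(¬t -> ¬m); since O(¬t), deontic closure gives O(¬m).
The contrapositive of premise 3 (O(¬j -> m)) is O(¬m -> j), and O(¬m) is already established, so O(j).
Premise 13, O(¬q -> ¬j), contraposes to O(j -> q); with O(j) we get O(q).
Premises 2, 4, 6, 9, 11 do not contribute to this derivation.
So O(q) holds, i.e. F(¬q). The claim follows.

Yes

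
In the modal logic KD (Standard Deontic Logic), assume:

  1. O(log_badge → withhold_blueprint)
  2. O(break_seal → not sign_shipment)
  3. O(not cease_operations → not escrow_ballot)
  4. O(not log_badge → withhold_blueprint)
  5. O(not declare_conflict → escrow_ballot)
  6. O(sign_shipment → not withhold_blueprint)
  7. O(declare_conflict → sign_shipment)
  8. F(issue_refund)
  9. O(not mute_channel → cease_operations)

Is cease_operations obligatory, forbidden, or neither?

By case analysis on not log_badge: premise 4 gives O(not log_badge → withhold_blueprint) and premise 1 gives O(log_badge → withhold_blueprint), so O(withhold_blueprint) either way.
Premise 6 is O(sign_shipment → not withhold_blueprint); contrapositively O(withhold_blueprint → not sign_shipment). Since O(withhold_blueprint) holds, K gives O(not sign_shipment).
Premise 7, O(declare_conflict → sign_shipment), contraposes to O(not sign_shipment → not declare_conflict); with O(not sign_shipment) we get O(not declare_conflict).
With premise 5, O(not declare_conflict → escrow_ballot), the K-axiom yields O(escrow_ballot).
Premise 3, O(not cease_operations → not escrow_ballot), contraposes to O(escrow_ballot → cease_operations); with O(escrow_ballot) we get O(cease_operations).
Premises 2, 8, 9 do not contribute to this derivation.
Hence cease_operations is obligatory.

Obligatory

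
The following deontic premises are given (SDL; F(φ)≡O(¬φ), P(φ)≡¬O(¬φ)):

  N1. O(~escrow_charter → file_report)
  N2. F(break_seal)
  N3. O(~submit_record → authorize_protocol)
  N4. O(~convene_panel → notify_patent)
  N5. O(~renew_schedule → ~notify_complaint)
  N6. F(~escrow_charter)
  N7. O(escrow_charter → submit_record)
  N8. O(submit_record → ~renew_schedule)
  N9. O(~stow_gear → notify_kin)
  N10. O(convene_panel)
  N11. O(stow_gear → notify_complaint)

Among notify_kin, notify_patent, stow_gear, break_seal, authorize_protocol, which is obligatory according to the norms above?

notify_kin

Premise 6 is F(~escrow_charter), i.e. O(escrow_charter).
With premise 7, O(escrow_charter → submit_record), the K-axiom yields O(submit_record).
From O(submit_record) and premise 8, O(submit_record → ~renew_schedule), we obtain O(~renew_schedule).
Premise 5 is O(~renew_schedule → ~notify_complaint); since O(~renew_schedule), deontic closure gives O(~notify_complaint).
Premise 11 is O(stow_gear → notify_complaint); contrapositively O(~notify_complaint → ~stow_gear). Since O(~notify_complaint) holds, K gives O(~stow_gear).
Premise 9 is O(~stow_gear → notify_kin); since O(~stow_gear), deontic closure gives O(notify_kin).
So O(notify_kin) holds — notify_kin is obligatory. None of the other listed options is made obligatory by any chain of premises.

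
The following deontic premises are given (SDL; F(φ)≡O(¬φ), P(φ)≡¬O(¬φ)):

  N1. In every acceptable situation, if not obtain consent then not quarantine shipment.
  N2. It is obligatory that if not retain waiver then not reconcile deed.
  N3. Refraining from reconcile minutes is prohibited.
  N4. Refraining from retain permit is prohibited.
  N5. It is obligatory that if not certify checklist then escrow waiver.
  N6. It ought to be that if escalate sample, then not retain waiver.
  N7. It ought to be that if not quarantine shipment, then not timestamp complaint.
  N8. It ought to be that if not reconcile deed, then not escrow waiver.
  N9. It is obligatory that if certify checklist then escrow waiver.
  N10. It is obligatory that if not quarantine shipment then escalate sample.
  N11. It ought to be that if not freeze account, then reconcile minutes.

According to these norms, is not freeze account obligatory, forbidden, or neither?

Premise 11 is O(¬freeze_account → reconcile_minutes); even if O(reconcile_minutes) held, inferring O(¬freeze_account) would be affirming the consequent — invalid.
No premise or chain of K-axiom applications forces O(¬freeze_account), and none forces O(freeze_account). So ¬freeze_account is neither obligatory nor forbidden under these norms.

Neither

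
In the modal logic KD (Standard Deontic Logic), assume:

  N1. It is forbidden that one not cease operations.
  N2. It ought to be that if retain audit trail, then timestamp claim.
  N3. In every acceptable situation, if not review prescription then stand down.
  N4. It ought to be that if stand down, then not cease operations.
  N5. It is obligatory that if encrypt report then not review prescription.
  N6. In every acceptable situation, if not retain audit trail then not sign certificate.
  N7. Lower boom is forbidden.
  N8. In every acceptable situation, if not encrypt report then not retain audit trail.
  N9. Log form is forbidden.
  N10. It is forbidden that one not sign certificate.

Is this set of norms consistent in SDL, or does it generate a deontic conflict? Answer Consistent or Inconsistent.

Inconsistent

Premise 1, F(¬cease_operations), is equivalent to O(cease_operations).
Premise 4 is O(stand_down → ¬cease_operations); contrapositively O(cease_operations → ¬stand_down). Since O(cease_operations) holds, K gives O(¬stand_down).
The contrapositive of premise 3 (O(¬review_prescription → stand_down)) is O(¬stand_down → review_prescription), and O(¬stand_down) is already established, so O(review_prescription).
Premise 5 is O(encrypt_report → ¬review_prescription); contrapositively O(review_prescription → ¬encrypt_report). Since O(review_prescription) holds, K gives O(¬encrypt_report).
Applying K to premise 8 (O(¬encrypt_report → ¬retain_audit_trail)) and O(¬encrypt_report) yields O(¬retain_audit_trail).
Premise 6 is O(¬retain_audit_trail → ¬sign_certificate); since O(¬retain_audit_trail), deontic closure gives O(¬sign_certificate).
However, F(¬sign_certificate) at premise 10 amounts to O(sign_certificate).
We now have both O(¬sign_certificate) and O(sign_certificate) — sign_certificate is simultaneously obligatory and forbidden, violating the D-axiom.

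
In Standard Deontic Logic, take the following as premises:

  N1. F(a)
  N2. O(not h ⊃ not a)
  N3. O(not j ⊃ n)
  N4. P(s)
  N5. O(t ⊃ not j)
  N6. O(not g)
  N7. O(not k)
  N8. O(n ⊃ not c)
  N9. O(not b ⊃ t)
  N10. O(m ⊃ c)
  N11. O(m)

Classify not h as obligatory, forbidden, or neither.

Premise 2 is O(not h ⊃ not a); even if O(not a) held, inferring O(not h) would be affirming the consequent — invalid.
No premise or chain of K-axiom applications forces O(not h), and none forces O(h). So not h is neither obligatory nor forbidden under these norms.

Neither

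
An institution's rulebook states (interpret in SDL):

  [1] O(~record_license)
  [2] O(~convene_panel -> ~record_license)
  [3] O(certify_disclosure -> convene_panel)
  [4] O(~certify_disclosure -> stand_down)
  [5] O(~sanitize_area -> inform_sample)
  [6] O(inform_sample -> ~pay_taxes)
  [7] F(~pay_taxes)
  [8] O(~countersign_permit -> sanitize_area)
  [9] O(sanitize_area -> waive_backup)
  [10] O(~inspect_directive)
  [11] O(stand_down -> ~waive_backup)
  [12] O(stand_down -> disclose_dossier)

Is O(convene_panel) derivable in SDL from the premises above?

F(~pay_taxes) at premise 7 means O(pay_taxes).
The contrapositive of premise 6 (O(inform_sample -> ~pay_taxes)) is O(pay_taxes -> ~inform_sample), and O(pay_taxes) is already established, so O(~inform_sample).
Premise 5 is O(~sanitize_area -> inform_sample); contrapositively O(~inform_sample -> sanitize_area). Since O(~inform_sample) holds, K gives O(sanitize_area).
With premise 9, O(sanitize_area -> waive_backup), the K-axiom yields O(waive_backup).
The contrapositive of premise 11 (O(stand_down -> ~waive_backup)) is O(waive_backup -> ~stand_down), and O(waive_backup) is already established, so O(~stand_down).
Premise 4 is O(~certify_disclosure -> stand_down); contrapositively O(~stand_down -> certify_disclosure). Since O(~stand_down) holds, K gives O(certify_disclosure).
With premise 3, O(certify_disclosure -> convene_panel), the K-axiom yields O(convene_panel).
Premises 1, 2, 8, 10, 12 do not contribute to this derivation.
So O(convene_panel) follows.

Yes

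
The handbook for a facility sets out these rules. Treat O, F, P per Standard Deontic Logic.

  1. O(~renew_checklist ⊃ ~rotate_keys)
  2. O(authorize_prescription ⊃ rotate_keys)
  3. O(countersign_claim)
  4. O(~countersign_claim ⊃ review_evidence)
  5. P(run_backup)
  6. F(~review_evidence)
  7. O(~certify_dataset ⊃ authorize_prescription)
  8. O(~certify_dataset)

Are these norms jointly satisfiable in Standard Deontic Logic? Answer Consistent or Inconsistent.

Consistent

Premise 4 is O(~countersign_claim ⊃ review_evidence); even if O(review_evidence) held, inferring O(~countersign_claim) would be affirming the consequent — invalid.
So O(~countersign_claim) is not derivable, and the apparent clash with O(countersign_claim) does not arise.
A world satisfying every obligation exists (e.g. authorize_prescription=true, certify_dataset=false, countersign_claim=true, renew_checklist=true, review_evidence=true, rotate_keys=true, run_backup=false); no atom is both obligatory and forbidden, so the set is consistent.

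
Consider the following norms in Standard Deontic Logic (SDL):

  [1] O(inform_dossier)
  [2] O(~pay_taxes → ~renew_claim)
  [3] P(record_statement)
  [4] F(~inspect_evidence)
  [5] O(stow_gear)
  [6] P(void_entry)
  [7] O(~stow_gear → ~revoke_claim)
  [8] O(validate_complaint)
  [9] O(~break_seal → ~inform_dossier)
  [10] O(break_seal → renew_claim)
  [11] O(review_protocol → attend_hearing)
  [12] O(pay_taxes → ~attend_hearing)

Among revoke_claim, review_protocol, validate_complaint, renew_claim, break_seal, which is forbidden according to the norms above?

review_protocol

Premise 1 states O(inform_dossier) outright.
The contrapositive of premise 9 (O(~break_seal → ~inform_dossier)) is O(inform_dossier → break_seal), and O(inform_dossier) is already established, so O(break_seal).
From O(break_seal) and premise 10, O(break_seal → renew_claim), we obtain O(renew_claim).
Premise 2 is O(~pay_taxes → ~renew_claim); contrapositively O(renew_claim → pay_taxes). Since O(renew_claim) holds, K gives O(pay_taxes).
Premise 12 is O(pay_taxes → ~attend_hearing); since O(pay_taxes), deontic closure gives O(~attend_hearing).
The contrapositive of premise 11 (O(review_protocol → attend_hearing)) is O(~attend_hearing → ~review_protocol), and O(~attend_hearing) is already established, so O(~review_protocol).
So O(~review_protocol) holds, i.e. review_protocol is forbidden. None of the other listed options is forbidden under the premises.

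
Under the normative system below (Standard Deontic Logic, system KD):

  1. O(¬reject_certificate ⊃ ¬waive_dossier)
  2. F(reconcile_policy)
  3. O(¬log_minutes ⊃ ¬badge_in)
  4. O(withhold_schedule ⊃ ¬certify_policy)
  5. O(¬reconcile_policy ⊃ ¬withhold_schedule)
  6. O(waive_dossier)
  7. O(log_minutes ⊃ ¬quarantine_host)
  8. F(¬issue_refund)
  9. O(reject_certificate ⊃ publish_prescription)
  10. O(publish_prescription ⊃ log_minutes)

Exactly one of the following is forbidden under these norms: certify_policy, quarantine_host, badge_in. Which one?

Premise 6 states O(waive_dossier) outright.
Premise 1, O(¬reject_certificate ⊃ ¬waive_dossier), contraposes to O(waive_dossier ⊃ reject_certificate); with O(waive_dossier) we get O(reject_certificate).
With premise 9, O(reject_certificate ⊃ publish_prescription), the K-axiom yields O(publish_prescription).
Premise 10 is O(publish_prescription ⊃ log_minutes); since O(publish_prescription), deontic closure gives O(log_minutes).
With premise 7, O(log_minutes ⊃ ¬quarantine_host), the K-axiom yields O(¬quarantine_host).
So O(¬quarantine_host) holds, i.e. quarantine_host is forbidden. None of the other listed options is forbidden under the premises.

quarantine_host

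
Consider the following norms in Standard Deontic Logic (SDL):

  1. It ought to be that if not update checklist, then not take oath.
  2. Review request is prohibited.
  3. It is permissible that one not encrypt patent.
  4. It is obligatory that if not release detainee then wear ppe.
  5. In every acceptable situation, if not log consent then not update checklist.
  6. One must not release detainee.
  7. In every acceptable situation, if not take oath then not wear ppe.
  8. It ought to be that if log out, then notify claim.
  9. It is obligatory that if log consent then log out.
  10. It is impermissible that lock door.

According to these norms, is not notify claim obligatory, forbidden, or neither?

Forbidden

Premise 6 is F(release_detainee), i.e. O(¬release_detainee).
With premise 4, O(¬release_detainee → wear_ppe), the K-axiom yields O(wear_ppe).
Premise 7, O(¬take_oath → ¬wear_ppe), contraposes to O(wear_ppe → take_oath); with O(wear_ppe) we get O(take_oath).
Premise 1 is O(¬update_checklist → ¬take_oath); contrapositively O(take_oath → update_checklist). Since O(take_oath) holds, K gives O(update_checklist).
Premise 5, O(¬log_consent → ¬update_checklist), contraposes to O(update_checklist → log_consent); with O(update_checklist) we get O(log_consent).
Premise 9 is O(log_consent → log_out); since O(log_consent), deontic closure gives O(log_out).
Premise 8 is O(log_out → notify_claim); since O(log_out), deontic closure gives O(notify_claim).
Premises 2, 3, 10 do not contribute to this derivation.
Thus O(notify_claim), which is F(¬notify_claim): ¬notify_claim is forbidden.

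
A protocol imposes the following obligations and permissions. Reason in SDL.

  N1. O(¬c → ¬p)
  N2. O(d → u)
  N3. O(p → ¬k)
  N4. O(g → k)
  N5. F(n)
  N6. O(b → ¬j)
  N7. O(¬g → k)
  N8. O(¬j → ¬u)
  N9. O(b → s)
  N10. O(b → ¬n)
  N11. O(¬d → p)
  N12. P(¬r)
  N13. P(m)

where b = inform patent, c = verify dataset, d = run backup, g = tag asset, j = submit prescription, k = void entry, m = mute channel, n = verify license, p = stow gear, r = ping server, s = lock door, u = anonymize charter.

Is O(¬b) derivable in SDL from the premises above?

Yes

Premises 4 and 7 cover both cases: O(g → k) and O(¬g → k). Since g ∨ ¬g is a tautology, O(k) follows.
The contrapositive of premise 3 (O(p → ¬k)) is O(k → ¬p), and O(k) is already established, so O(¬p).
Premise 11, O(¬d → p), contraposes to O(¬p → d); with O(¬p) we get O(d).
With premise 2, O(d → u), the K-axiom yields O(u).
Premise 8 is O(¬j → ¬u); contrapositively O(u → j). Since O(u) holds, K gives O(j).
Premise 6 is O(b → ¬j); contrapositively O(j → ¬b). Since O(j) holds, K gives O(¬b).
Premises 1, 5, 9, 10, 12, 13 do not contribute to this derivation.
So O(¬b) follows.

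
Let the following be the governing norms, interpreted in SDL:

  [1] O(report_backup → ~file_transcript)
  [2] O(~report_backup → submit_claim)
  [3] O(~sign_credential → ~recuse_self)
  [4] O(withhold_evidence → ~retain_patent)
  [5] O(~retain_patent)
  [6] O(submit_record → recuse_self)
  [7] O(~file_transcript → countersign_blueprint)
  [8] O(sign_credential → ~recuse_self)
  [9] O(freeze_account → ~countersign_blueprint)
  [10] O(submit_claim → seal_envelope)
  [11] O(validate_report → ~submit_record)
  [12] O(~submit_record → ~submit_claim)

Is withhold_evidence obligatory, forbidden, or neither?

Neither

Premise 4 is O(withhold_evidence → ~retain_patent); even if O(~retain_patent) held, inferring O(withhold_evidence) would be affirming the consequent — invalid.
No premise or chain of K-axiom applications forces O(withhold_evidence), and none forces O(~withhold_evidence). So withhold_evidence is neither obligatory nor forbidden under these norms.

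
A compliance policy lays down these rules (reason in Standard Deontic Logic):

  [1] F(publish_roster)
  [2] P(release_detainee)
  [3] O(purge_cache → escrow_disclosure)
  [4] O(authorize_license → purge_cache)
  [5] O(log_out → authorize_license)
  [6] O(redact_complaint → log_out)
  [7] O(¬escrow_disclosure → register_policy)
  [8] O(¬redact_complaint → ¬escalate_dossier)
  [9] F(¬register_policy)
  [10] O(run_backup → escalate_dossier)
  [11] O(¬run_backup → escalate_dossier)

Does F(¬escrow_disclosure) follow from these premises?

Yes

By case analysis on ¬run_backup: premise 11 gives O(¬run_backup → escalate_dossier) and premise 10 gives O(run_backup → escalate_dossier), so O(escalate_dossier) either way.
The contrapositive of premise 8 (O(¬redact_complaint → ¬escalate_dossier)) is O(escalate_dossier → redact_complaint), and O(escalate_dossier) is already established, so O(redact_complaint).
Applying K to premise 6 (O(redact_complaint → log_out)) and O(redact_complaint) yields O(log_out).
From O(log_out) and premise 5, O(log_out → authorize_license), we obtain O(authorize_license).
Premise 4 is O(authorize_license → purge_cache); since O(authorize_license), deontic closure gives O(purge_cache).
Premise 3 is O(purge_cache → escrow_disclosure); since O(purge_cache), deontic closure gives O(escrow_disclosure).
Premises 1, 2, 7, 9 do not contribute to this derivation.
So O(escrow_disclosure) holds, i.e. F(¬escrow_disclosure). The claim follows.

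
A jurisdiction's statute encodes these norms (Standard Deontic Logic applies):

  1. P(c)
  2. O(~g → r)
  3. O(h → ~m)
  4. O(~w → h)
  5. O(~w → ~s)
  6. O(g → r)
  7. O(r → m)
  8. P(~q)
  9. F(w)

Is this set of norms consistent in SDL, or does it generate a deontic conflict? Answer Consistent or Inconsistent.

By case analysis on g: premise 6 gives O(g → r) and premise 2 gives O(~g → r), so O(r) either way.
Applying K to premise 7 (O(r → m)) and O(r) yields O(m).
The contrapositive of premise 3 (O(h → ~m)) is O(m → ~h), and O(m) is already established, so O(~h).
The contrapositive of premise 4 (O(~w → h)) is O(~h → w), and O(~h) is already established, so O(w).
But premise 9, F(w), means O(~w).
We now have both O(w) and O(~w) — w is simultaneously obligatory and forbidden, violating the D-axiom.

Inconsistent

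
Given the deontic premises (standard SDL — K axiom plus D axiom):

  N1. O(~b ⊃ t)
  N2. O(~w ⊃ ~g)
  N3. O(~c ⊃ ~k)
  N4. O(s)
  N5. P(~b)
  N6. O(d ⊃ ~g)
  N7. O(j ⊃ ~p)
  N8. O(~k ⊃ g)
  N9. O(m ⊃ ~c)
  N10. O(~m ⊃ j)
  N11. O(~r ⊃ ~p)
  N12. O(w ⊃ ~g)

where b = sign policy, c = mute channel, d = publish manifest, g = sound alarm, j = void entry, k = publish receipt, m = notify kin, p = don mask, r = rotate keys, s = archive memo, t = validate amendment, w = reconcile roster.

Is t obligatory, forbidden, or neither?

Premise 1 is O(~b ⊃ t), but O(~b) is not derivable from the premises (the permission P(~b) asserts only ~O(b), not O(~b)), so it does not yield O(t).
No premise or chain of K-axiom applications forces O(t), and none forces O(~t). So t is neither obligatory nor forbidden under these norms.

Neither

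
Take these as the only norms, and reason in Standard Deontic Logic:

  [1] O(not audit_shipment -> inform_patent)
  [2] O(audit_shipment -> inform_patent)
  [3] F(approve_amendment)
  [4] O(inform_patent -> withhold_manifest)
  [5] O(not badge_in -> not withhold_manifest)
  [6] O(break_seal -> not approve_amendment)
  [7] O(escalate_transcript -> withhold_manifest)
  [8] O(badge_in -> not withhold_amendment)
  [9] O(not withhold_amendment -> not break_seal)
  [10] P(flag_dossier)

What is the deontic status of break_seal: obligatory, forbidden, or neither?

Premises 2 and 1 cover both cases: O(audit_shipment -> inform_patent) and O(not audit_shipment -> inform_patent). Since audit_shipment ∨ not audit_shipment is a tautology, O(inform_patent) follows.
With premise 4, O(inform_patent -> withhold_manifest), the K-axiom yields O(withhold_manifest).
Premise 5, O(not badge_in -> not withhold_manifest), contraposes to O(withhold_manifest -> badge_in); with O(withhold_manifest) we get O(badge_in).
With premise 8, O(badge_in -> not withhold_amendment), the K-axiom yields O(not withhold_amendment).
From O(not withhold_amendment) and premise 9, O(not withhold_amendment -> not break_seal), we obtain O(not break_seal).
Premises 3, 6, 7, 10 do not contribute to this derivation.
Thus O(not break_seal), which is F(break_seal): break_seal is forbidden.

Forbidden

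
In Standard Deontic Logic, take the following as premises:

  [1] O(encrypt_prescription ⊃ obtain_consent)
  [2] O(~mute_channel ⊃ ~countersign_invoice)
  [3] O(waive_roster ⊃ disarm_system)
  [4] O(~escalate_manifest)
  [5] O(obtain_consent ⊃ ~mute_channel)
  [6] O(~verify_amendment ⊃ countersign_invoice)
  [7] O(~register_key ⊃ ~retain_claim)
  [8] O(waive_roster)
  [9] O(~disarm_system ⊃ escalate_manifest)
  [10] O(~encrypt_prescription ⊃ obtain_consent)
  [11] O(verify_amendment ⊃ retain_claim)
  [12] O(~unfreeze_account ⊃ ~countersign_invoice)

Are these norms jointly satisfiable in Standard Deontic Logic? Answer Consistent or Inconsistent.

Premise 9 is O(~disarm_system ⊃ escalate_manifest), but O(~disarm_system) is not derivable from the premises, so it does not yield O(escalate_manifest).
So O(escalate_manifest) is not derivable, and the apparent clash with O(~escalate_manifest) does not arise.
A world satisfying every obligation exists (e.g. countersign_invoice=false, disarm_system=true, encrypt_prescription=false, escalate_manifest=false, mute_channel=false, obtain_consent=true, register_key=true, retain_claim=true, unfreeze_account=false, verify_amendment=true, waive_roster=true); no atom is both obligatory and forbidden, so the set is consistent.

Consistent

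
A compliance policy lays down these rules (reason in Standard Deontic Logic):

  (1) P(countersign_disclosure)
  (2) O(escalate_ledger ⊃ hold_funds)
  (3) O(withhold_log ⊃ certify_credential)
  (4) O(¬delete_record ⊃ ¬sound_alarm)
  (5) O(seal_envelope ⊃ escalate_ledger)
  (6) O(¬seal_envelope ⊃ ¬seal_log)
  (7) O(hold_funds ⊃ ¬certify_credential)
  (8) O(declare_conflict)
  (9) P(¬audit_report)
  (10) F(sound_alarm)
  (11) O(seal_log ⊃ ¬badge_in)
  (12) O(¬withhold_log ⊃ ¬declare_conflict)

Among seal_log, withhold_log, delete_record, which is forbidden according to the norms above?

Premise 8 gives O(declare_conflict).
The contrapositive of premise 12 (O(¬withhold_log ⊃ ¬declare_conflict)) is O(declare_conflict ⊃ withhold_log), and O(declare_conflict) is already established, so O(withhold_log).
From O(withhold_log) and premise 3, O(withhold_log ⊃ certify_credential), we obtain O(certify_credential).
Premise 7, O(hold_funds ⊃ ¬certify_credential), contraposes to O(certify_credential ⊃ ¬hold_funds); with O(certify_credential) we get O(¬hold_funds).
The contrapositive of premise 2 (O(escalate_ledger ⊃ hold_funds)) is O(¬hold_funds ⊃ ¬escalate_ledger), and O(¬hold_funds) is already established, so O(¬escalate_ledger).
The contrapositive of premise 5 (O(seal_envelope ⊃ escalate_ledger)) is O(¬escalate_ledger ⊃ ¬seal_envelope), and O(¬escalate_ledger) is already established, so O(¬seal_envelope).
From O(¬seal_envelope) and premise 6, O(¬seal_envelope ⊃ ¬seal_log), we obtain O(¬seal_log).
So O(¬seal_log) holds, i.e. seal_log is forbidden. None of the other listed options is forbidden under the premises.

seal_log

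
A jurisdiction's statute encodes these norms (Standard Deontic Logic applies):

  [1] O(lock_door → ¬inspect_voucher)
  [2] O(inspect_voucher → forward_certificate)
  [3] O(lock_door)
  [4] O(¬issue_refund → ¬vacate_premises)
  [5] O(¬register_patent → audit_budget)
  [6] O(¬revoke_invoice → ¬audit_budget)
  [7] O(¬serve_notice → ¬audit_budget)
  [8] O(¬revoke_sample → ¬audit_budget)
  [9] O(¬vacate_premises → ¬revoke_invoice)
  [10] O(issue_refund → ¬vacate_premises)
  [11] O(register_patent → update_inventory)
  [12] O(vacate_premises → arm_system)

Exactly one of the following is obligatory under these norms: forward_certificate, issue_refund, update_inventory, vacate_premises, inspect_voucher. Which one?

update_inventory

By case analysis on issue_refund: premise 10 gives O(issue_refund → ¬vacate_premises) and premise 4 gives O(¬issue_refund → ¬vacate_premises), so O(¬vacate_premises) either way.
With premise 9, O(¬vacate_premises → ¬revoke_invoice), the K-axiom yields O(¬revoke_invoice).
From O(¬revoke_invoice) and premise 6, O(¬revoke_invoice → ¬audit_budget), we obtain O(¬audit_budget).
The contrapositive of premise 5 (O(¬register_patent → audit_budget)) is O(¬audit_budget → register_patent), and O(¬audit_budget) is already established, so O(register_patent).
Premise 11 is O(register_patent → update_inventory); since O(register_patent), deontic closure gives O(update_inventory).
So O(update_inventory) holds — update_inventory is obligatory. None of the other listed options is made obligatory by any chain of premises.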